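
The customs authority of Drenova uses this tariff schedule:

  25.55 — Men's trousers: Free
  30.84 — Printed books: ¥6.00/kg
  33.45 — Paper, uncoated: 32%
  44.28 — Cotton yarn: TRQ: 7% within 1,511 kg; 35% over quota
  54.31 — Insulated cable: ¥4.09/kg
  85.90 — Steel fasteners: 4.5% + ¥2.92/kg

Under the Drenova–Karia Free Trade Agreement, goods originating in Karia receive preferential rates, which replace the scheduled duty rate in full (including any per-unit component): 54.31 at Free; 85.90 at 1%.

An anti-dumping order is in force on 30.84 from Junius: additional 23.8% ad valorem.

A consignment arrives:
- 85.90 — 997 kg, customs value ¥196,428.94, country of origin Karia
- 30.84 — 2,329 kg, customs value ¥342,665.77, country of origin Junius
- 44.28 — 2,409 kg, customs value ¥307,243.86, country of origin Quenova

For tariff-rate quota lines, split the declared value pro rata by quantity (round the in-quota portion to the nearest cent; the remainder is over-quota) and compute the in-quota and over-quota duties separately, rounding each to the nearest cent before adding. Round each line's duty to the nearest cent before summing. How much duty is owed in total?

Line 1 (85.90, Karia, 997 kg, ¥196,428.94):
Base rate for 85.90 is 4.5% + ¥2.92/kg.
Origin Karia qualifies under the Drenova–Karia agreement and 85.90 is covered: preferential rate 1% applies instead.
Duty = ¥196,428.94 × 1% = ¥1,964.29.
Line 2 (30.84, Junius, 2,329 kg, ¥342,665.77):
Base rate for 30.84 is ¥6.00/kg.
Additional duty on 30.84 from Junius: +23.8% ad valorem. Applied ad valorem rate = 23.8%.
Duty = ¥342,665.77 × 23.8% + 2,329 × ¥6.00 = ¥95,528.45.
Line 3 (44.28, Quenova, 2,409 kg, ¥307,243.86):
Code 44.28 is under a tariff-rate quota (threshold 1,511 kg). In-quota: 1,511 kg at 7%; over-quota: 898 kg at 35%.
Pro-rata value split: in-quota = ¥307,243.86 × 1,511/2,409 = ¥192,712.94; over-quota = ¥307,243.86 − ¥192,712.94 = ¥114,530.92.
In-quota duty = ¥192,712.94 × 7% = ¥13,489.91. Over-quota duty = ¥114,530.92 × 35% = ¥40,085.82.
Line duty = ¥13,489.91 + ¥40,085.82 = ¥53,575.73.
Total = ¥1,964.29 + ¥95,528.45 + ¥53,575.73 = ¥151,068.47.

¥151,068.47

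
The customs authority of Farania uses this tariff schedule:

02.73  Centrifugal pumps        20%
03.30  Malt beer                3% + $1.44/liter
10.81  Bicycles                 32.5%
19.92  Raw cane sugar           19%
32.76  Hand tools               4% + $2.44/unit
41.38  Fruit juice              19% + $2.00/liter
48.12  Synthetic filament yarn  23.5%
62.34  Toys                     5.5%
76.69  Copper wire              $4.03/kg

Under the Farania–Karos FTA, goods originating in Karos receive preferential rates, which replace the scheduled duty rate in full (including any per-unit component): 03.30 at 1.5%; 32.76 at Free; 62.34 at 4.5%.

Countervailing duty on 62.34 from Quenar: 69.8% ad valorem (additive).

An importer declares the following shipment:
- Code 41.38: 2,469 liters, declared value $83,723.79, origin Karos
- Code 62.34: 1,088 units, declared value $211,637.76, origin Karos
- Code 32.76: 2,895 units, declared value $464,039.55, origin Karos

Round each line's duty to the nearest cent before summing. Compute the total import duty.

$30,369.22

Line 1 (41.38, Karos, 2,469 liters, $83,723.79):
Base rate for 41.38 is 19% + $2.00/liter.
Origin Karos is the FTA partner but 41.38 is not on the preference list; base rate stands.
Duty = $83,723.79 × 19% + 2,469 × $2.00 = $20,845.52.
Line 2 (62.34, Karos, 1,088 units, $211,637.76):
Base rate for 62.34 is 5.5%.
Origin Karos qualifies under the Farania–Karos agreement and 62.34 is covered: preferential rate 4.5% applies instead.
The additional-duty order on 62.34 targets Quenar, not Karos; it does not apply.
Duty = $211,637.76 × 4.5% = $9,523.70.
Line 3 (32.76, Karos, 2,895 units, $464,039.55):
Base rate for 32.76 is 4% + $2.44/unit.
Origin Karos qualifies under the Farania–Karos agreement and 32.76 is covered: preferential rate Free applies instead.
Duty = $464,039.55 × 0% = $0.00.
Total = $20,845.52 + $9,523.70 + $0.00 = $30,369.22.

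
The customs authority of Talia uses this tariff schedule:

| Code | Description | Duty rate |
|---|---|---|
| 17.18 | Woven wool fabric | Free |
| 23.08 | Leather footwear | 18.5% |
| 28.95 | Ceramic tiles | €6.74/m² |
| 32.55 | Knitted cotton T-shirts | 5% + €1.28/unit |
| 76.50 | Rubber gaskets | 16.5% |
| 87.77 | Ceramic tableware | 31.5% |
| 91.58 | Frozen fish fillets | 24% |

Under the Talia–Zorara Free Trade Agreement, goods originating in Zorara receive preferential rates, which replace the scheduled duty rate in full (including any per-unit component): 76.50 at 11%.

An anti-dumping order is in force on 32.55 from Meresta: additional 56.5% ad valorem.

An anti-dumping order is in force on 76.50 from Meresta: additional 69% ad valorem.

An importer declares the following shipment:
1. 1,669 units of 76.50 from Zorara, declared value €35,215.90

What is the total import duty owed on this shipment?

€3,873.75

Line 1 (76.50, Zorara, 1,669 units, €35,215.90):
Base rate for 76.50 is 16.5%.
Origin Zorara qualifies under the Talia–Zorara agreement and 76.50 is covered: preferential rate 11% applies instead.
The additional-duty order on 76.50 targets Meresta, not Zorara; it does not apply.
Duty = €35,215.90 × 11% = €3,873.75.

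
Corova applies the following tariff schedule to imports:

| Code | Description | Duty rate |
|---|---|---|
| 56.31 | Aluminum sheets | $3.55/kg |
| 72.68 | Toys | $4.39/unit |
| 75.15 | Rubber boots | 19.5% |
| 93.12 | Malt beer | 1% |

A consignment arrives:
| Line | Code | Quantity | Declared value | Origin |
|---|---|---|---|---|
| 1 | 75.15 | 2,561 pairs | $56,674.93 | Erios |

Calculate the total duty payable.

Line 1 (75.15, Erios, 2,561 pairs, $56,674.93):
Base rate for 75.15 is 19.5%.
Duty = $56,674.93 × 19.5% = $11,051.61.

$11,051.61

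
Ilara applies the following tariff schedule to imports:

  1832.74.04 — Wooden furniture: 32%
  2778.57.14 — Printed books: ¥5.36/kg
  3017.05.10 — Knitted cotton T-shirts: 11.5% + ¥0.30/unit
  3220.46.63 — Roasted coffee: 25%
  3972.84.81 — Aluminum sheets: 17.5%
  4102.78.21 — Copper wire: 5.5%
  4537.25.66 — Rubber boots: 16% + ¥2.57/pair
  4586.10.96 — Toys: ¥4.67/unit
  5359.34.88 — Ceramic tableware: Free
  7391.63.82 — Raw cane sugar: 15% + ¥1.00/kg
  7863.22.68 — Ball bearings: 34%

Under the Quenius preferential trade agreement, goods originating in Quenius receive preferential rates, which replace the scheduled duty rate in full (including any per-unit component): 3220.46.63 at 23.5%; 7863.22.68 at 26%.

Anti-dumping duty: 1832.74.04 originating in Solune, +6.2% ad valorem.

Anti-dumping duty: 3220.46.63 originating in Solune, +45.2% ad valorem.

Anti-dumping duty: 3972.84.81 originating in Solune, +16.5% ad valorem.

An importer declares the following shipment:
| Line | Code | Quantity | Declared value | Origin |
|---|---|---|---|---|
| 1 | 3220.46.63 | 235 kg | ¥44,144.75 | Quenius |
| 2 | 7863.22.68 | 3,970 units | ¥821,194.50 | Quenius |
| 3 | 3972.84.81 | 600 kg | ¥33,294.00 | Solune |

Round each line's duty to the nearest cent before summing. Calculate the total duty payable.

¥235,204.55

Line 1 (3220.46.63, Quenius, 235 kg, ¥44,144.75):
Base rate for 3220.46.63 is 25%.
Origin Quenius qualifies under the Ilara–Quenius agreement and 3220.46.63 is covered: preferential rate 23.5% applies instead.
The additional-duty order on 3220.46.63 targets Solune, not Quenius; it does not apply.
Duty = ¥44,144.75 × 23.5% = ¥10,374.02.
Line 2 (7863.22.68, Quenius, 3,970 units, ¥821,194.50):
Base rate for 7863.22.68 is 34%.
Origin Quenius qualifies under the Ilara–Quenius agreement and 7863.22.68 is covered: preferential rate 26% applies instead.
Duty = ¥821,194.50 × 26% = ¥213,510.57.
Line 3 (3972.84.81, Solune, 600 kg, ¥33,294.00):
Base rate for 3972.84.81 is 17.5%.
Additional duty on 3972.84.81 from Solune: +16.5%. Applied ad valorem rate: 17.5% + 16.5% = 34%.
Duty = ¥33,294.00 × 34% = ¥11,319.96.
Total = ¥10,374.02 + ¥213,510.57 + ¥11,319.96 = ¥235,204.55.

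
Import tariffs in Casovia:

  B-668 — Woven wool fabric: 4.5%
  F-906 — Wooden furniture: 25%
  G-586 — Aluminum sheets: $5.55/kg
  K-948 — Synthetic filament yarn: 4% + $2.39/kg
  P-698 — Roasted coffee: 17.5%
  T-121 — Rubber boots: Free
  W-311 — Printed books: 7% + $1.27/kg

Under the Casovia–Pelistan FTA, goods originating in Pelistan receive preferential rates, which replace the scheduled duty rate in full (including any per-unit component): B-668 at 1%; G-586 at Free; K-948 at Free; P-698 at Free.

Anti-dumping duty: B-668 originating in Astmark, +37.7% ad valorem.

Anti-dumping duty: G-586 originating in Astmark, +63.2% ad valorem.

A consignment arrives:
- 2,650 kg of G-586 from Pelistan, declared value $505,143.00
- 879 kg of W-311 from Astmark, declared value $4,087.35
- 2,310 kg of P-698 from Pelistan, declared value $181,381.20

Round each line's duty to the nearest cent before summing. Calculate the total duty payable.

$1,402.44

Line 1 (G-586, Pelistan, 2,650 kg, $505,143.00):
Base rate for G-586 is $5.55/kg.
Origin Pelistan qualifies under the Casovia–Pelistan agreement and G-586 is covered: preferential rate Free applies instead.
The additional-duty order on G-586 targets Astmark, not Pelistan; it does not apply.
Duty = $505,143.00 × 0% = $0.00.
Line 2 (W-311, Astmark, 879 kg, $4,087.35):
Base rate for W-311 is 7% + $1.27/kg.
Duty = $4,087.35 × 7% + 879 × $1.27 = $1,402.44.
Line 3 (P-698, Pelistan, 2,310 kg, $181,381.20):
Base rate for P-698 is 17.5%.
Origin Pelistan qualifies under the Casovia–Pelistan agreement and P-698 is covered: preferential rate Free applies instead.
Duty = $181,381.20 × 0% = $0.00.
Total = $0.00 + $1,402.44 + $0.00 = $1,402.44.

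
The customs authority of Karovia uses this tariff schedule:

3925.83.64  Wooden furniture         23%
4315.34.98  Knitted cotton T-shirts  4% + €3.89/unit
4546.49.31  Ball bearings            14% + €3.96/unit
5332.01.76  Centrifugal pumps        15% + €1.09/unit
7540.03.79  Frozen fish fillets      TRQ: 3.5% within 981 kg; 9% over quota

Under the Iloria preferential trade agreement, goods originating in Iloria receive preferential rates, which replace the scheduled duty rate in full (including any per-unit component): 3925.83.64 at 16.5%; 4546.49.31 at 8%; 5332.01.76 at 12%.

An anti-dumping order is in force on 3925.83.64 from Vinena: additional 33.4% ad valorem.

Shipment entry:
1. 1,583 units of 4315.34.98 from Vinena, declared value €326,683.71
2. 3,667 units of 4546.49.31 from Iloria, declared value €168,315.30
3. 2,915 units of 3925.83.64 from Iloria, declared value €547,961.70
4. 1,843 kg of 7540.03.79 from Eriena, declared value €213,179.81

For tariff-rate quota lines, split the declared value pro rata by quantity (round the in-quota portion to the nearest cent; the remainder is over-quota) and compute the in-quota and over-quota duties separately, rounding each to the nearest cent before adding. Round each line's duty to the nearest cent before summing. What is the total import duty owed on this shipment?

Line 1 (4315.34.98, Vinena, 1,583 units, €326,683.71):
Base rate for 4315.34.98 is 4% + €3.89/unit.
Duty = €326,683.71 × 4% + 1,583 × €3.89 = €19,225.22.
Line 2 (4546.49.31, Iloria, 3,667 units, €168,315.30):
Base rate for 4546.49.31 is 14% + €3.96/unit.
Origin Iloria qualifies under the Karovia–Iloria agreement and 4546.49.31 is covered: preferential rate 8% applies instead.
Duty = €168,315.30 × 8% = €13,465.22.
Line 3 (3925.83.64, Iloria, 2,915 units, €547,961.70):
Base rate for 3925.83.64 is 23%.
Origin Iloria qualifies under the Karovia–Iloria agreement and 3925.83.64 is covered: preferential rate 16.5% applies instead.
The additional-duty order on 3925.83.64 targets Vinena, not Iloria; it does not apply.
Duty = €547,961.70 × 16.5% = €90,413.68.
Line 4 (7540.03.79, Eriena, 1,843 kg, €213,179.81):
Code 7540.03.79 is under a tariff-rate quota (threshold 981 kg). In-quota: 981 kg at 3.5%; over-quota: 862 kg at 9%.
Pro-rata value split: in-quota = €213,179.81 × 981/1,843 = €113,472.27; over-quota = €213,179.81 − €113,472.27 = €99,707.54.
In-quota duty = €113,472.27 × 3.5% = €3,971.53. Over-quota duty = €99,707.54 × 9% = €8,973.68.
Line duty = €3,971.53 + €8,973.68 = €12,945.21.
Total = €19,225.22 + €13,465.22 + €90,413.68 + €12,945.21 = €136,049.33.

€136,049.33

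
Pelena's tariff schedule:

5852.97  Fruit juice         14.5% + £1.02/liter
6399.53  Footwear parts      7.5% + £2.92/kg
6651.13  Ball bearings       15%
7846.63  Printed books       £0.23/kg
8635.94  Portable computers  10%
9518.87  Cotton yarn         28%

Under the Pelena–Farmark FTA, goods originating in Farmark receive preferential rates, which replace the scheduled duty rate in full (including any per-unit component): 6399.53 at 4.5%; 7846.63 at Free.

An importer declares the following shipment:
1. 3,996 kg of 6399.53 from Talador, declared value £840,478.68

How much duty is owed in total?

Line 1 (6399.53, Talador, 3,996 kg, £840,478.68):
Base rate for 6399.53 is 7.5% + £2.92/kg.
6399.53 has an FTA preferential rate, but origin Talador is not Farmark; base rate stands.
Duty = £840,478.68 × 7.5% + 3,996 × £2.92 = £74,704.22.

£74,704.22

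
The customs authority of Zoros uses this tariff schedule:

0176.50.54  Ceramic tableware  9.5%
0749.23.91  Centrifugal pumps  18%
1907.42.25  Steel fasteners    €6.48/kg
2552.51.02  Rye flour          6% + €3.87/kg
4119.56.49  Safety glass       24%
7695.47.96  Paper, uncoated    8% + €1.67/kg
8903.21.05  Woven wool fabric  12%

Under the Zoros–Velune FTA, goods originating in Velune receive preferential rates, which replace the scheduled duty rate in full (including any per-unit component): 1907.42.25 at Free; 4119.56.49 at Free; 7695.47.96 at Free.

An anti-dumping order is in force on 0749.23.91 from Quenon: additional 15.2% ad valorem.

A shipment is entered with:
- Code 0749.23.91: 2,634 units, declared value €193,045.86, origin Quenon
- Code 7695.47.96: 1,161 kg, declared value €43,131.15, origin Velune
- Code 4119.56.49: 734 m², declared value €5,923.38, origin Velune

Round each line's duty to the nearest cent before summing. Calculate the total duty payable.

Line 1 (0749.23.91, Quenon, 2,634 units, €193,045.86):
Base rate for 0749.23.91 is 18%.
Additional duty on 0749.23.91 from Quenon: +15.2%. Applied ad valorem rate: 18% + 15.2% = 33.2%.
Duty = €193,045.86 × 33.2% = €64,091.23.
Line 2 (7695.47.96, Velune, 1,161 kg, €43,131.15):
Base rate for 7695.47.96 is 8% + €1.67/kg.
Origin Velune qualifies under the Zoros–Velune agreement and 7695.47.96 is covered: preferential rate Free applies instead.
Duty = €43,131.15 × 0% = €0.00.
Line 3 (4119.56.49, Velune, 734 m², €5,923.38):
Base rate for 4119.56.49 is 24%.
Origin Velune qualifies under the Zoros–Velune agreement and 4119.56.49 is covered: preferential rate Free applies instead.
Duty = €5,923.38 × 0% = €0.00.
Total = €64,091.23 + €0.00 + €0.00 = €64,091.23.

€64,091.23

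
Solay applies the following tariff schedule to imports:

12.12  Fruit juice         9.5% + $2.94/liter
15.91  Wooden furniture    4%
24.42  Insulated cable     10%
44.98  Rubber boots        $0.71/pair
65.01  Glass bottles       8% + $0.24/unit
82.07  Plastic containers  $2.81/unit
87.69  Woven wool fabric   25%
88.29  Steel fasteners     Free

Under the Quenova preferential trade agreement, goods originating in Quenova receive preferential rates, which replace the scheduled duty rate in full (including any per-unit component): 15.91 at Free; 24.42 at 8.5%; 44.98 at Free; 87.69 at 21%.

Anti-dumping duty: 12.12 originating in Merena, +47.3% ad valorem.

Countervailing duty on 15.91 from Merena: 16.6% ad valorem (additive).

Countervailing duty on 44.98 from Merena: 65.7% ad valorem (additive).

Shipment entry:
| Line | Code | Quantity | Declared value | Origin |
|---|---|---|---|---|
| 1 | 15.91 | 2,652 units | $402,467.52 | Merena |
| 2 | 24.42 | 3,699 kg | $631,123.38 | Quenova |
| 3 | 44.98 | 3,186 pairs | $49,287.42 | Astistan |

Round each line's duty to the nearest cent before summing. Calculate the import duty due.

Line 1 (15.91, Merena, 2,652 units, $402,467.52):
Base rate for 15.91 is 4%.
15.91 has an FTA preferential rate, but origin Merena is not Quenova; base rate stands.
Additional duty on 15.91 from Merena: +16.6%. Applied ad valorem rate: 4% + 16.6% = 20.6%.
Duty = $402,467.52 × 20.6% = $82,908.31.
Line 2 (24.42, Quenova, 3,699 kg, $631,123.38):
Base rate for 24.42 is 10%.
Origin Quenova qualifies under the Solay–Quenova agreement and 24.42 is covered: preferential rate 8.5% applies instead.
Duty = $631,123.38 × 8.5% = $53,645.49.
Line 3 (44.98, Astistan, 3,186 pairs, $49,287.42):
Base rate for 44.98 is $0.71/pair.
44.98 has an FTA preferential rate, but origin Astistan is not Quenova; base rate stands.
The additional-duty order on 44.98 targets Merena, not Astistan; it does not apply.
Duty = 3,186 × $0.71 = $2,262.06.
Total = $82,908.31 + $53,645.49 + $2,262.06 = $138,815.86.

$138,815.86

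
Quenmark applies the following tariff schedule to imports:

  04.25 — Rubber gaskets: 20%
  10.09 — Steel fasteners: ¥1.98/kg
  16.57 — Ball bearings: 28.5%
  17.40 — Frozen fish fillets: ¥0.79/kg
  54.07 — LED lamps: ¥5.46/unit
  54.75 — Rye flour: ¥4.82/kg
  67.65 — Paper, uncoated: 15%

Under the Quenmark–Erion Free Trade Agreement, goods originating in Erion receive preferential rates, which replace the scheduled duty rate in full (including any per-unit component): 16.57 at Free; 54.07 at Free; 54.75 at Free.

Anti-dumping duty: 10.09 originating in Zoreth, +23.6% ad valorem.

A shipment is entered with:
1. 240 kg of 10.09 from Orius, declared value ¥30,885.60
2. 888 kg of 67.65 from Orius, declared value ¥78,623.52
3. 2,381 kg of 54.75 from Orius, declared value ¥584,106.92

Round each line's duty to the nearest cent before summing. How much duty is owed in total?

Line 1 (10.09, Orius, 240 kg, ¥30,885.60):
Base rate for 10.09 is ¥1.98/kg.
The additional-duty order on 10.09 targets Zoreth, not Orius; it does not apply.
Duty = 240 × ¥1.98 = ¥475.20.
Line 2 (67.65, Orius, 888 kg, ¥78,623.52):
Base rate for 67.65 is 15%.
Duty = ¥78,623.52 × 15% = ¥11,793.53.
Line 3 (54.75, Orius, 2,381 kg, ¥584,106.92):
Base rate for 54.75 is ¥4.82/kg.
54.75 has an FTA preferential rate, but origin Orius is not Erion; base rate stands.
Duty = 2,381 × ¥4.82 = ¥11,476.42.
Total = ¥475.20 + ¥11,793.53 + ¥11,476.42 = ¥23,745.15.

¥23,745.15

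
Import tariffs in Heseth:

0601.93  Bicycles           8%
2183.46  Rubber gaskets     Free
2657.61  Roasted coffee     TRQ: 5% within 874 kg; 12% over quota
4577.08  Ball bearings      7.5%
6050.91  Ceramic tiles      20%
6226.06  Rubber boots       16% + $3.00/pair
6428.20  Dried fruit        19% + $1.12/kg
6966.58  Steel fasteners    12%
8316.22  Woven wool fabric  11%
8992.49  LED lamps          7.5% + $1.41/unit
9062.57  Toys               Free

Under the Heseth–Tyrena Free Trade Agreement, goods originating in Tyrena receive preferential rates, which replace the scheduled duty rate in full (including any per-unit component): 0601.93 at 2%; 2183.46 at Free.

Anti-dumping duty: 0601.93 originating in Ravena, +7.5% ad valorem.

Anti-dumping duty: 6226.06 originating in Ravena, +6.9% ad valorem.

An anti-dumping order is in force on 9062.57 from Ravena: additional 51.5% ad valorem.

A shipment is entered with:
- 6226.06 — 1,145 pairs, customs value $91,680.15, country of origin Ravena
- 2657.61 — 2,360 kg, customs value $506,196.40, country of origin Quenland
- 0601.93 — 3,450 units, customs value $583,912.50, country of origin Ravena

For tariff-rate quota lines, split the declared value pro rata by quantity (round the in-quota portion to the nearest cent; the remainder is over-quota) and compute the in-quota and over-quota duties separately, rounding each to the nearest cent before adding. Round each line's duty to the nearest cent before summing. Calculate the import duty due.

$162,557.26

Line 1 (6226.06, Ravena, 1,145 pairs, $91,680.15):
Base rate for 6226.06 is 16% + $3.00/pair.
Additional duty on 6226.06 from Ravena: +6.9%. Applied ad valorem rate: 16% + 6.9% = 22.9%.
Duty = $91,680.15 × 22.9% + 1,145 × $3.00 = $24,429.75.
Line 2 (2657.61, Quenland, 2,360 kg, $506,196.40):
Code 2657.61 is under a tariff-rate quota (threshold 874 kg). In-quota: 874 kg at 5%; over-quota: 1,486 kg at 12%.
Pro-rata value split: in-quota = $506,196.40 × 874/2,360 = $187,464.26; over-quota = $506,196.40 − $187,464.26 = $318,732.14.
In-quota duty = $187,464.26 × 5% = $9,373.21. Over-quota duty = $318,732.14 × 12% = $38,247.86.
Line duty = $9,373.21 + $38,247.86 = $47,621.07.
Line 3 (0601.93, Ravena, 3,450 units, $583,912.50):
Base rate for 0601.93 is 8%.
0601.93 has an FTA preferential rate, but origin Ravena is not Tyrena; base rate stands.
Additional duty on 0601.93 from Ravena: +7.5%. Applied ad valorem rate: 8% + 7.5% = 15.5%.
Duty = $583,912.50 × 15.5% = $90,506.44.
Total = $24,429.75 + $47,621.07 + $90,506.44 = $162,557.26.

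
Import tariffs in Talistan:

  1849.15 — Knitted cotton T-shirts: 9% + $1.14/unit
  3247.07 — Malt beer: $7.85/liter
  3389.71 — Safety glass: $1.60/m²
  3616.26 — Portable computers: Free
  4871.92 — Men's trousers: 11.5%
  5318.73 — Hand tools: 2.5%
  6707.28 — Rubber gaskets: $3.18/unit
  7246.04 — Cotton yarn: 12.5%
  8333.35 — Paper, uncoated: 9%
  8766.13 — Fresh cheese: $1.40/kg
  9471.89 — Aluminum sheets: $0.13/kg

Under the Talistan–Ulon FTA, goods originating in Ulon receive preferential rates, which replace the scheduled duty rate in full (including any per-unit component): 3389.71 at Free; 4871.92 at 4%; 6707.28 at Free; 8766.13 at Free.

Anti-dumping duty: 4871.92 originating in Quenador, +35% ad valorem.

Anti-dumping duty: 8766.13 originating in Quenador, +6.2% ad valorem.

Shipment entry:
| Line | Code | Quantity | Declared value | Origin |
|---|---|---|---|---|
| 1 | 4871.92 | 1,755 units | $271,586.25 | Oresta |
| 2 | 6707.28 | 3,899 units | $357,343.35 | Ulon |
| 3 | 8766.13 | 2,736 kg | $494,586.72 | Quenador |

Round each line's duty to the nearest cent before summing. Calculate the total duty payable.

$65,727.20

Line 1 (4871.92, Oresta, 1,755 units, $271,586.25):
Base rate for 4871.92 is 11.5%.
4871.92 has an FTA preferential rate, but origin Oresta is not Ulon; base rate stands.
The additional-duty order on 4871.92 targets Quenador, not Oresta; it does not apply.
Duty = $271,586.25 × 11.5% = $31,232.42.
Line 2 (6707.28, Ulon, 3,899 units, $357,343.35):
Base rate for 6707.28 is $3.18/unit.
Origin Ulon qualifies under the Talistan–Ulon agreement and 6707.28 is covered: preferential rate Free applies instead.
Duty = $357,343.35 × 0% = $0.00.
Line 3 (8766.13, Quenador, 2,736 kg, $494,586.72):
Base rate for 8766.13 is $1.40/kg.
8766.13 has an FTA preferential rate, but origin Quenador is not Ulon; base rate stands.
Additional duty on 8766.13 from Quenador: +6.2% ad valorem. Applied ad valorem rate = 6.2%.
Duty = $494,586.72 × 6.2% + 2,736 × $1.40 = $34,494.78.
Total = $31,232.42 + $0.00 + $34,494.78 = $65,727.20.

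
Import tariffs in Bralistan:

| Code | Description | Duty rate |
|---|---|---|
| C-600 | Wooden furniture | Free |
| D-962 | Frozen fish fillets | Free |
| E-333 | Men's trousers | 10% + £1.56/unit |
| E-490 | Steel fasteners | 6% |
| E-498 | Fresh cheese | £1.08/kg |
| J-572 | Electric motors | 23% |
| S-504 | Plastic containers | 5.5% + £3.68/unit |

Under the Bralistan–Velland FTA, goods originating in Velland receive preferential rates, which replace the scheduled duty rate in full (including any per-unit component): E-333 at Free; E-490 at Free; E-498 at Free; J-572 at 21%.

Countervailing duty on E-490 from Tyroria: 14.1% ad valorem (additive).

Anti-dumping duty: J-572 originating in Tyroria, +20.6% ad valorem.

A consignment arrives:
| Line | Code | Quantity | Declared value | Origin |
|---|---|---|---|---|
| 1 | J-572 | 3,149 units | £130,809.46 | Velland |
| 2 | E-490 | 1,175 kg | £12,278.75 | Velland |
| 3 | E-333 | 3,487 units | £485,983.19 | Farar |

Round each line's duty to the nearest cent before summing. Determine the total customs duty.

Line 1 (J-572, Velland, 3,149 units, £130,809.46):
Base rate for J-572 is 23%.
Origin Velland qualifies under the Bralistan–Velland agreement and J-572 is covered: preferential rate 21% applies instead.
The additional-duty order on J-572 targets Tyroria, not Velland; it does not apply.
Duty = £130,809.46 × 21% = £27,469.99.
Line 2 (E-490, Velland, 1,175 kg, £12,278.75):
Base rate for E-490 is 6%.
Origin Velland qualifies under the Bralistan–Velland agreement and E-490 is covered: preferential rate Free applies instead.
The additional-duty order on E-490 targets Tyroria, not Velland; it does not apply.
Duty = £12,278.75 × 0% = £0.00.
Line 3 (E-333, Farar, 3,487 units, £485,983.19):
Base rate for E-333 is 10% + £1.56/unit.
E-333 has an FTA preferential rate, but origin Farar is not Velland; base rate stands.
Duty = £485,983.19 × 10% + 3,487 × £1.56 = £54,038.04.
Total = £27,469.99 + £0.00 + £54,038.04 = £81,508.03.

£81,508.03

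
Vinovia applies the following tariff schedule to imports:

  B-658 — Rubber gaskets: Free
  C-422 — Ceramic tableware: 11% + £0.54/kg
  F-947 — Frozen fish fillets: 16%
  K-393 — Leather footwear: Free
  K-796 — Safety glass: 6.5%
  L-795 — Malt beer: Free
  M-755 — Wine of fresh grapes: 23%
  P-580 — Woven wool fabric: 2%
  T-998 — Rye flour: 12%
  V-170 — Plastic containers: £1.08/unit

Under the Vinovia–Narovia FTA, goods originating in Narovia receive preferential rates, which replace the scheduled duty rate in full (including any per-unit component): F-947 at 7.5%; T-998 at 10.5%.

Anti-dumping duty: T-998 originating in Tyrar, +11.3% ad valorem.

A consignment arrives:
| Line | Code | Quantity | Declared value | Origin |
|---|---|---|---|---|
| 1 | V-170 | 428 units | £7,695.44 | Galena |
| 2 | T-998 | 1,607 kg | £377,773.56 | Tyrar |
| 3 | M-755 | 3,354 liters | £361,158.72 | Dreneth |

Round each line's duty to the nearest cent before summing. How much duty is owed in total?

£171,549.99

Line 1 (V-170, Galena, 428 units, £7,695.44):
Base rate for V-170 is £1.08/unit.
Duty = 428 × £1.08 = £462.24.
Line 2 (T-998, Tyrar, 1,607 kg, £377,773.56):
Base rate for T-998 is 12%.
T-998 has an FTA preferential rate, but origin Tyrar is not Narovia; base rate stands.
Additional duty on T-998 from Tyrar: +11.3%. Applied ad valorem rate: 12% + 11.3% = 23.3%.
Duty = £377,773.56 × 23.3% = £88,021.24.
Line 3 (M-755, Dreneth, 3,354 liters, £361,158.72):
Base rate for M-755 is 23%.
Duty = £361,158.72 × 23% = £83,066.51.
Total = £462.24 + £88,021.24 + £83,066.51 = £171,549.99.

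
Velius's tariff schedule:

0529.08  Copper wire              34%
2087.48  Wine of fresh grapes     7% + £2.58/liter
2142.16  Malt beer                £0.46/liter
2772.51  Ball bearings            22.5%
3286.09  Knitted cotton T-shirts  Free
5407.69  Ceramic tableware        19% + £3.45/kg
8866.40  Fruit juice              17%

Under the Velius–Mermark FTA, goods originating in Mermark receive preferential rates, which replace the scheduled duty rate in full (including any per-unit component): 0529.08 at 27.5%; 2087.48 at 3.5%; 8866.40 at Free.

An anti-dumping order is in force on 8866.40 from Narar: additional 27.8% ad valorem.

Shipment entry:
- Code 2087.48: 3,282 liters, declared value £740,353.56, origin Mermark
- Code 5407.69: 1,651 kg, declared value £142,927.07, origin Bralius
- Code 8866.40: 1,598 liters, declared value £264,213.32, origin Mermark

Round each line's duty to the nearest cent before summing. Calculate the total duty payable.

Line 1 (2087.48, Mermark, 3,282 liters, £740,353.56):
Base rate for 2087.48 is 7% + £2.58/liter.
Origin Mermark qualifies under the Velius–Mermark agreement and 2087.48 is covered: preferential rate 3.5% applies instead.
Duty = £740,353.56 × 3.5% = £25,912.37.
Line 2 (5407.69, Bralius, 1,651 kg, £142,927.07):
Base rate for 5407.69 is 19% + £3.45/kg.
Duty = £142,927.07 × 19% + 1,651 × £3.45 = £32,852.09.
Line 3 (8866.40, Mermark, 1,598 liters, £264,213.32):
Base rate for 8866.40 is 17%.
Origin Mermark qualifies under the Velius–Mermark agreement and 8866.40 is covered: preferential rate Free applies instead.
The additional-duty order on 8866.40 targets Narar, not Mermark; it does not apply.
Duty = £264,213.32 × 0% = £0.00.
Total = £25,912.37 + £32,852.09 + £0.00 = £58,764.46.

£58,764.46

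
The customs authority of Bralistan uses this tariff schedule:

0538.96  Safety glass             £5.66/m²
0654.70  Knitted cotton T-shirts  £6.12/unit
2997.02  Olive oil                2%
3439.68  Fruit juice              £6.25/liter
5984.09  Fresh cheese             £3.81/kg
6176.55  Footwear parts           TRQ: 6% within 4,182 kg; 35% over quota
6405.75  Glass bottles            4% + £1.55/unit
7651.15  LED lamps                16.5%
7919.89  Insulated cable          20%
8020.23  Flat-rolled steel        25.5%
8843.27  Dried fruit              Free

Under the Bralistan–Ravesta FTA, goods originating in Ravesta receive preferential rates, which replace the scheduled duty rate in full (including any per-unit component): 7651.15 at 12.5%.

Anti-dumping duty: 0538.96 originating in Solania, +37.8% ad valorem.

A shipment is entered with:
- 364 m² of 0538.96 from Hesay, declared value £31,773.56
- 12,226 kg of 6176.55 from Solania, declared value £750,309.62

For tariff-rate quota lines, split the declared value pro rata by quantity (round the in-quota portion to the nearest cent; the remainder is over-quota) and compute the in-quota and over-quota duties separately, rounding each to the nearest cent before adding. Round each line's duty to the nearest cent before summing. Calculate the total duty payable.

£190,240.30

Line 1 (0538.96, Hesay, 364 m², £31,773.56):
Base rate for 0538.96 is £5.66/m².
The additional-duty order on 0538.96 targets Solania, not Hesay; it does not apply.
Duty = 364 × £5.66 = £2,060.24.
Line 2 (6176.55, Solania, 12,226 kg, £750,309.62):
Code 6176.55 is under a tariff-rate quota (threshold 4,182 kg). In-quota: 4,182 kg at 6%; over-quota: 8,044 kg at 35%.
Pro-rata value split: in-quota = £750,309.62 × 4,182/12,226 = £256,649.34; over-quota = £750,309.62 − £256,649.34 = £493,660.28.
In-quota duty = £256,649.34 × 6% = £15,398.96. Over-quota duty = £493,660.28 × 35% = £172,781.10.
Line duty = £15,398.96 + £172,781.10 = £188,180.06.
Total = £2,060.24 + £188,180.06 = £190,240.30.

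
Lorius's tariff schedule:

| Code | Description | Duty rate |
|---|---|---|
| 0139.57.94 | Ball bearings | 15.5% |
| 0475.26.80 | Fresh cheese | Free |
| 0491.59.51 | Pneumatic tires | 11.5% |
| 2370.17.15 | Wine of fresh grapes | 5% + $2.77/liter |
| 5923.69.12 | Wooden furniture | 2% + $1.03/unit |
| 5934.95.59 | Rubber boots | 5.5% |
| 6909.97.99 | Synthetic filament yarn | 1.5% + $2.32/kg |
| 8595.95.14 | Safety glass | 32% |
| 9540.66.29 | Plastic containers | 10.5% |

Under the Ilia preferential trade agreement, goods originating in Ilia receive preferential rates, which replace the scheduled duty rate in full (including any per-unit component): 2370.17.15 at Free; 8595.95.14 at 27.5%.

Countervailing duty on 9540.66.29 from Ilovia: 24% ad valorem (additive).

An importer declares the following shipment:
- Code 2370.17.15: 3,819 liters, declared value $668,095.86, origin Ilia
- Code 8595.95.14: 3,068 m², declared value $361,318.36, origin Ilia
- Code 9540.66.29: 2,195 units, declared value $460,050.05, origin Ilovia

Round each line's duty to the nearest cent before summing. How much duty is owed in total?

$258,079.82

Line 1 (2370.17.15, Ilia, 3,819 liters, $668,095.86):
Base rate for 2370.17.15 is 5% + $2.77/liter.
Origin Ilia qualifies under the Lorius–Ilia agreement and 2370.17.15 is covered: preferential rate Free applies instead.
Duty = $668,095.86 × 0% = $0.00.
Line 2 (8595.95.14, Ilia, 3,068 m², $361,318.36):
Base rate for 8595.95.14 is 32%.
Origin Ilia qualifies under the Lorius–Ilia agreement and 8595.95.14 is covered: preferential rate 27.5% applies instead.
Duty = $361,318.36 × 27.5% = $99,362.55.
Line 3 (9540.66.29, Ilovia, 2,195 units, $460,050.05):
Base rate for 9540.66.29 is 10.5%.
Additional duty on 9540.66.29 from Ilovia: +24%. Applied ad valorem rate: 10.5% + 24% = 34.5%.
Duty = $460,050.05 × 34.5% = $158,717.27.
Total = $0.00 + $99,362.55 + $158,717.27 = $258,079.82.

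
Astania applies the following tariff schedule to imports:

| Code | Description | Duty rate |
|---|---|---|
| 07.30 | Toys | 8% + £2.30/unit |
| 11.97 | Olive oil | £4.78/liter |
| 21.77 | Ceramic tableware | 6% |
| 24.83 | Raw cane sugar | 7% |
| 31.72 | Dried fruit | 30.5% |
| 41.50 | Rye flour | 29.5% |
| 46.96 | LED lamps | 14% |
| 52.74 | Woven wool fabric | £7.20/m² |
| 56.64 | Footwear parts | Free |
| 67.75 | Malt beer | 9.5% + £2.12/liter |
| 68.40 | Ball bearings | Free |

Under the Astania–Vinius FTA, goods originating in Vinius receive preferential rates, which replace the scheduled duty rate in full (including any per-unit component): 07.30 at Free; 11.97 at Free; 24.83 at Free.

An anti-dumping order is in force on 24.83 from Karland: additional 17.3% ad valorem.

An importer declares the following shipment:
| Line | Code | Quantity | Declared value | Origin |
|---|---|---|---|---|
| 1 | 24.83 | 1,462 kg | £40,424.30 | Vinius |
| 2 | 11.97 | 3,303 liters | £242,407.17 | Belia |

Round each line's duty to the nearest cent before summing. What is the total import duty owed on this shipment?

£15,788.34

Line 1 (24.83, Vinius, 1,462 kg, £40,424.30):
Base rate for 24.83 is 7%.
Origin Vinius qualifies under the Astania–Vinius agreement and 24.83 is covered: preferential rate Free applies instead.
The additional-duty order on 24.83 targets Karland, not Vinius; it does not apply.
Duty = £40,424.30 × 0% = £0.00.
Line 2 (11.97, Belia, 3,303 liters, £242,407.17):
Base rate for 11.97 is £4.78/liter.
11.97 has an FTA preferential rate, but origin Belia is not Vinius; base rate stands.
Duty = 3,303 × £4.78 = £15,788.34.
Total = £0.00 + £15,788.34 = £15,788.34.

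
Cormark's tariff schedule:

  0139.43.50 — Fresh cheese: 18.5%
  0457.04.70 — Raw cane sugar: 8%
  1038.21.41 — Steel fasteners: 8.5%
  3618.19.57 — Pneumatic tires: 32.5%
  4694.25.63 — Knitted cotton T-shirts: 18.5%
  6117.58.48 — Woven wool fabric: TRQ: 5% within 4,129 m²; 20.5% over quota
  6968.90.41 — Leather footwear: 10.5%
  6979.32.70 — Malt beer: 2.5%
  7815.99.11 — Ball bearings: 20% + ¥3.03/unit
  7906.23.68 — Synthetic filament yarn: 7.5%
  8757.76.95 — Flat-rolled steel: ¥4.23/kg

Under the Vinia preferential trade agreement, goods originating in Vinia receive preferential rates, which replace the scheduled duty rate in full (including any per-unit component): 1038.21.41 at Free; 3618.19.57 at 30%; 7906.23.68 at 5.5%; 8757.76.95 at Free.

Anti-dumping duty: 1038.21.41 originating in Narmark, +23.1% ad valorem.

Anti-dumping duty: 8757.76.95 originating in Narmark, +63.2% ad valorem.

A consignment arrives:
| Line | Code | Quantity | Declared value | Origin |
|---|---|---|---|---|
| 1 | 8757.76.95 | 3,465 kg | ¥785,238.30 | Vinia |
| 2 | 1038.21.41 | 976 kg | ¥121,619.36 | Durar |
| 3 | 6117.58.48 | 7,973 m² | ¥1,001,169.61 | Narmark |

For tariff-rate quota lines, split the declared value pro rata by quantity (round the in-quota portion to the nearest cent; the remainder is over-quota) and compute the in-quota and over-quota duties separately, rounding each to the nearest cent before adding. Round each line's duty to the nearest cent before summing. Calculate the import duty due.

¥135,213.25

Line 1 (8757.76.95, Vinia, 3,465 kg, ¥785,238.30):
Base rate for 8757.76.95 is ¥4.23/kg.
Origin Vinia qualifies under the Cormark–Vinia agreement and 8757.76.95 is covered: preferential rate Free applies instead.
The additional-duty order on 8757.76.95 targets Narmark, not Vinia; it does not apply.
Duty = ¥785,238.30 × 0% = ¥0.00.
Line 2 (1038.21.41, Durar, 976 kg, ¥121,619.36):
Base rate for 1038.21.41 is 8.5%.
1038.21.41 has an FTA preferential rate, but origin Durar is not Vinia; base rate stands.
The additional-duty order on 1038.21.41 targets Narmark, not Durar; it does not apply.
Duty = ¥121,619.36 × 8.5% = ¥10,337.65.
Line 3 (6117.58.48, Narmark, 7,973 m², ¥1,001,169.61):
Code 6117.58.48 is under a tariff-rate quota (threshold 4,129 m²). In-quota: 4,129 m² at 5%; over-quota: 3,844 m² at 20.5%.
Pro-rata value split: in-quota = ¥1,001,169.61 × 4,129/7,973 = ¥518,478.53; over-quota = ¥1,001,169.61 − ¥518,478.53 = ¥482,691.08.
In-quota duty = ¥518,478.53 × 5% = ¥25,923.93. Over-quota duty = ¥482,691.08 × 20.5% = ¥98,951.67.
Line duty = ¥25,923.93 + ¥98,951.67 = ¥124,875.60.
Total = ¥0.00 + ¥10,337.65 + ¥124,875.60 = ¥135,213.25.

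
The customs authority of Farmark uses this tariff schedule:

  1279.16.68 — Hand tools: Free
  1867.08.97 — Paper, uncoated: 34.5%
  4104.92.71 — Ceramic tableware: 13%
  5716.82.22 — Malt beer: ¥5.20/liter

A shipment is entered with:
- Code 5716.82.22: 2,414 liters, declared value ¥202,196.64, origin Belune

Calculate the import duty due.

Line 1 (5716.82.22, Belune, 2,414 liters, ¥202,196.64):
Base rate for 5716.82.22 is ¥5.20/liter.
Duty = 2,414 × ¥5.20 = ¥12,552.80.

¥12,552.80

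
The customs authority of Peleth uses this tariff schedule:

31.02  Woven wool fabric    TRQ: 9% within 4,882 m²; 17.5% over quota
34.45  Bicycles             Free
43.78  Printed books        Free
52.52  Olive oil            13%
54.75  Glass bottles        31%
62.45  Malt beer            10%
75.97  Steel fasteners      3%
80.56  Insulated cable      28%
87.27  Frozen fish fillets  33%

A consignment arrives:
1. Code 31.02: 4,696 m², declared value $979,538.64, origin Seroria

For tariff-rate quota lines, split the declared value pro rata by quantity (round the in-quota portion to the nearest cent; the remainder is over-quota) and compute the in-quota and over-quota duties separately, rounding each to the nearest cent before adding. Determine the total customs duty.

$88,158.48

Line 1 (31.02, Seroria, 4,696 m², $979,538.64):
Code 31.02 is under a tariff-rate quota (threshold 4,882 m²). Quantity 4,696 m² is within the quota, so the in-quota rate 9% applies to the full value.
Duty = $979,538.64 × 9% = $88,158.48.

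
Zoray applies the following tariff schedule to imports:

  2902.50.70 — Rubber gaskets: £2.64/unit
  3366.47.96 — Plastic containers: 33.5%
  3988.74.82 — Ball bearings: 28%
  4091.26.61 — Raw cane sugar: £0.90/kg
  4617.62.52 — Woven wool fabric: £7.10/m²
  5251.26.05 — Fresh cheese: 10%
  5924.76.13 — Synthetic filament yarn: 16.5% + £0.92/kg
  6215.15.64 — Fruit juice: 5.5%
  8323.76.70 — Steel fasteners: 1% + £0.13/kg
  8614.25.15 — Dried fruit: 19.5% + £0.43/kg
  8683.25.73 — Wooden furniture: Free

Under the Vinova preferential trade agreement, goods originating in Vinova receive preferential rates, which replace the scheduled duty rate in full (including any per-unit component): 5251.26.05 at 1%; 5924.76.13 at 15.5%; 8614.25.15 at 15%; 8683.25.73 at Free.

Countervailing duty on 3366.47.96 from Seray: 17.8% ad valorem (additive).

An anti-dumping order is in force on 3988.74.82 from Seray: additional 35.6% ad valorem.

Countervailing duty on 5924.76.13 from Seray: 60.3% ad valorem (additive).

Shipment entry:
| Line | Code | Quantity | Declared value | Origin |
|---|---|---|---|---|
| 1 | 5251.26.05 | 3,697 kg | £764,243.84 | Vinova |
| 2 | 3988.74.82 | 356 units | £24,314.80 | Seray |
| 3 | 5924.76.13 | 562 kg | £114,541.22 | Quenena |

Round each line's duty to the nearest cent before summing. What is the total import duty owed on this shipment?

Line 1 (5251.26.05, Vinova, 3,697 kg, £764,243.84):
Base rate for 5251.26.05 is 10%.
Origin Vinova qualifies under the Zoray–Vinova agreement and 5251.26.05 is covered: preferential rate 1% applies instead.
Duty = £764,243.84 × 1% = £7,642.44.
Line 2 (3988.74.82, Seray, 356 units, £24,314.80):
Base rate for 3988.74.82 is 28%.
Additional duty on 3988.74.82 from Seray: +35.6%. Applied ad valorem rate: 28% + 35.6% = 63.6%.
Duty = £24,314.80 × 63.6% = £15,464.21.
Line 3 (5924.76.13, Quenena, 562 kg, £114,541.22):
Base rate for 5924.76.13 is 16.5% + £0.92/kg.
5924.76.13 has an FTA preferential rate, but origin Quenena is not Vinova; base rate stands.
The additional-duty order on 5924.76.13 targets Seray, not Quenena; it does not apply.
Duty = £114,541.22 × 16.5% + 562 × £0.92 = £19,416.34.
Total = £7,642.44 + £15,464.21 + £19,416.34 = £42,522.99.

£42,522.99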